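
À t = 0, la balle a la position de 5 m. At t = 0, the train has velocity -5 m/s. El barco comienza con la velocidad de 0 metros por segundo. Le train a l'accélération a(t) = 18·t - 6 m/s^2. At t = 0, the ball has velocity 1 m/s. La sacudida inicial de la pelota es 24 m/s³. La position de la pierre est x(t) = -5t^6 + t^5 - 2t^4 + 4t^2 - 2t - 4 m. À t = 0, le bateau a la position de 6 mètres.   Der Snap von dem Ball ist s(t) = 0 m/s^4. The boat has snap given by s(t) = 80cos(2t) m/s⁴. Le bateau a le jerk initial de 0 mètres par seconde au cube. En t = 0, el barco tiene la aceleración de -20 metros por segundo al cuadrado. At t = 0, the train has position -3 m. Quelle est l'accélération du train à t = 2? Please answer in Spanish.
Tenemos la aceleración a(t) = 18·t - 6. Sustituyendo t = 2: a(2) = 30.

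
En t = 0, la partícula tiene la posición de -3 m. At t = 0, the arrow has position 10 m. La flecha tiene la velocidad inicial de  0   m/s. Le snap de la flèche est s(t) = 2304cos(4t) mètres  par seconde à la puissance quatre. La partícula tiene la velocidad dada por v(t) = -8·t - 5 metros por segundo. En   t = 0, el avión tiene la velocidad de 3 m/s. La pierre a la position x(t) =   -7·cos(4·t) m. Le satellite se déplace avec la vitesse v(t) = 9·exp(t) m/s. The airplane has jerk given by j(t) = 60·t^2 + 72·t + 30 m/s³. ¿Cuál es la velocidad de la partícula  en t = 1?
Tenemos la velocidad v(t) = -8·t - 5. Sustituyendo t = 1: v(1) = -13.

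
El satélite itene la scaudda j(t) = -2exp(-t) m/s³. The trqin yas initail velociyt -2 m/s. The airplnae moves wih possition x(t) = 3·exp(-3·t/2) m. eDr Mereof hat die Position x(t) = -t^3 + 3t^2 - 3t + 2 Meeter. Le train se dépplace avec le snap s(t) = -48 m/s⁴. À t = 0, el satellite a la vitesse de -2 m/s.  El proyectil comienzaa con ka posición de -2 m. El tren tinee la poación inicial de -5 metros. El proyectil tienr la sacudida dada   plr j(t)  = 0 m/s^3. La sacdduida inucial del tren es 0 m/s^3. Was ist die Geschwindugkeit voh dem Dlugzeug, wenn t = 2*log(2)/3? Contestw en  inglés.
To solve this, we need to take 1 derivative of our position equation x(t) = 3·exp(-3·t/2). The derivative of position gives velocity: v(t) = -9·exp(-3·t/2)/2. Using v(t) = -9·exp(-3·t/2)/2 and substituting t = 2*log(2)/3, we find v = -9/4.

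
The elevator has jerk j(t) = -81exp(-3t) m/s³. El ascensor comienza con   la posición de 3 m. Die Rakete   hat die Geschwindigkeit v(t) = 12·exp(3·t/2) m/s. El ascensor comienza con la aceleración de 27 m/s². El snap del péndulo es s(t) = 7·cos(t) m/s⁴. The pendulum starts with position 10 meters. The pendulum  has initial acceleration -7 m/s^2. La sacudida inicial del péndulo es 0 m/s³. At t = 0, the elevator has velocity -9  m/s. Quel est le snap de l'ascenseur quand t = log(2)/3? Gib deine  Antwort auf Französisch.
Nous devons dériver notre équation du jerk j(t) = -81·exp(-3·t) 1 fois. En prenant d/dt de j(t), nous trouvons s(t) = 243·exp(-3·t). De l'équation du snap s(t) = 243·exp(-3·t), nous substituons t = log(2)/3 pour obtenir s = 243/2.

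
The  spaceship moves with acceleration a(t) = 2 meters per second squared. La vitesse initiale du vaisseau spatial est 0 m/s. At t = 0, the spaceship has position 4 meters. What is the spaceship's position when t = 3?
We must find the antiderivative of our acceleration equation a(t) = 2 2 times. Taking ∫a(t)dt and applying v(0) = 0, we find v(t) = 2·t. The antiderivative of velocity, with x(0) = 4, gives position: x(t) = t^2 + 4. Using x(t) = t^2 + 4 and substituting t = 3, we find x = 13.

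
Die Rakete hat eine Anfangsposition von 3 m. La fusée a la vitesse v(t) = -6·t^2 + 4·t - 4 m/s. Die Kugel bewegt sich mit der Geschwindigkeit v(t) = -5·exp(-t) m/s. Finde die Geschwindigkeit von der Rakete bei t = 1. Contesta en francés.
En utilisant v(t) = -6·t^2 + 4·t - 4 et en substituant t = 1, nous trouvons v = -6.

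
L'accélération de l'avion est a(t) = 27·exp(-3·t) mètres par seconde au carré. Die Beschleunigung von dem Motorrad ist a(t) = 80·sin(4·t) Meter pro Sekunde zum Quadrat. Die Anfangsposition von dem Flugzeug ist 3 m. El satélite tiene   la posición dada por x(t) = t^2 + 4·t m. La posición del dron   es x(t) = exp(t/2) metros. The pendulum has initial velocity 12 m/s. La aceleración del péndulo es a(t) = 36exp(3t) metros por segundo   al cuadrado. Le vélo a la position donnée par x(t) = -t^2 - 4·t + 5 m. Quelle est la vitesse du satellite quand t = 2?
Pour résoudre ceci, nous devons prendre 1 dérivée de notre équation de la position x(t) = t^2 + 4·t. La dérivée de la position donne la vitesse: v(t) = 2·t + 4. De l'équation de la vitesse v(t) = 2·t + 4, nous substituons t = 2 pour obtenir v = 8.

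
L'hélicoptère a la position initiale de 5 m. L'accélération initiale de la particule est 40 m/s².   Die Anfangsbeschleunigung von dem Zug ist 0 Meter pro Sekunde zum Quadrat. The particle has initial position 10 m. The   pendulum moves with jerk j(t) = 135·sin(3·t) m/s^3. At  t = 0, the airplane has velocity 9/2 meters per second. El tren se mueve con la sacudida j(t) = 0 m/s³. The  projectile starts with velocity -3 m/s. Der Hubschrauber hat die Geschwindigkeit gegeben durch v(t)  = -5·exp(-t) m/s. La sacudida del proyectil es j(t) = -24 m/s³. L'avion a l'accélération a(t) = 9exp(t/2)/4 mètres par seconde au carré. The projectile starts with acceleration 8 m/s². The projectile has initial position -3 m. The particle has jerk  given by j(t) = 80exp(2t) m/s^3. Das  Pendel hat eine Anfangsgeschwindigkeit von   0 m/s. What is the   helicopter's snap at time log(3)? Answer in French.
Pour résoudre ceci, nous devons prendre 3 dérivées de notre équation de la vitesse v(t) = -5·exp(-t). La dérivée de la vitesse donne l'accélération: a(t) = 5·exp(-t). En prenant d/dt de a(t), nous trouvons j(t) = -5·exp(-t). En dérivant le jerk, nous obtenons le snap: s(t) = 5·exp(-t). En utilisant s(t) = 5·exp(-t) et en substituant t = log(3), nous trouvons s = 5/3.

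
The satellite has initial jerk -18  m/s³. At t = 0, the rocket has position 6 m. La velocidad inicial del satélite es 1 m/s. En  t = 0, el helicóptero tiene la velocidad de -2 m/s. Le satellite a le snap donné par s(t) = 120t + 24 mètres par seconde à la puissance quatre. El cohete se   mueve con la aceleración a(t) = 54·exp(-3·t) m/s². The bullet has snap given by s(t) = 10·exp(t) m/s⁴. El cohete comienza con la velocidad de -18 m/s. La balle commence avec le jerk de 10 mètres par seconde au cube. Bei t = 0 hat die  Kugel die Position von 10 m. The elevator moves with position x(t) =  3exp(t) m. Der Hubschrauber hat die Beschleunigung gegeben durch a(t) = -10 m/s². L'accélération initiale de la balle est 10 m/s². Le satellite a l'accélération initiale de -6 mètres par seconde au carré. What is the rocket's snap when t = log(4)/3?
We must differentiate our acceleration equation a(t) = 54·exp(-3·t) 2 times. Taking d/dt of a(t), we find j(t) = -162·exp(-3·t). Taking d/dt of j(t), we find s(t) = 486·exp(-3·t). We have snap s(t) = 486·exp(-3·t). Substituting t = log(4)/3: s(log(4)/3) = 243/2.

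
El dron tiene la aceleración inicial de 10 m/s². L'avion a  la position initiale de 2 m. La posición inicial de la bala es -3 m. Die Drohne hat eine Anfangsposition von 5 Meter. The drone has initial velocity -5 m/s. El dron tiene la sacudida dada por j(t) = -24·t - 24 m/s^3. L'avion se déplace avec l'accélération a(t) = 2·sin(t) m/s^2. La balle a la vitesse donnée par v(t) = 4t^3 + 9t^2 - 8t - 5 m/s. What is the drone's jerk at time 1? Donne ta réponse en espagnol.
Tenemos la sacudida j(t) = -24·t - 24. Sustituyendo t = 1: j(1) = -48.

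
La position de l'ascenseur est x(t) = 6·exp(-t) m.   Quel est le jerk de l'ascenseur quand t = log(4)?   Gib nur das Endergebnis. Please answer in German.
j(log(4)) = -3/2.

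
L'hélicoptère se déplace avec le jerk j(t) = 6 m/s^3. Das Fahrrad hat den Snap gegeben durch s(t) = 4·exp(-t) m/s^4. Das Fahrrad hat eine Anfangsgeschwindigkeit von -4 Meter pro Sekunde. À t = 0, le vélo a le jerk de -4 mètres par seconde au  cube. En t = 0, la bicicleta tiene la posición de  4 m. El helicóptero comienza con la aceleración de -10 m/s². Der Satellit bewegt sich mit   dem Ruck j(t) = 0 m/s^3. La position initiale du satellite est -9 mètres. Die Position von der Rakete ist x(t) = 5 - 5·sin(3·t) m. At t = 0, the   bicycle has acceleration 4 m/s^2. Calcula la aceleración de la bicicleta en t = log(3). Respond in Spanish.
Para resolver esto, necesitamos tomar 2 integrales de nuestra ecuación del snap s(t) = 4·exp(-t). La integral del snap es la sacudida. Usando j(0) = -4, obtenemos j(t) = -4·exp(-t). La antiderivada de la sacudida, con a(0) = 4, da la aceleración: a(t) = 4·exp(-t). Usando a(t) = 4·exp(-t) y sustituyendo t = log(3), encontramos a = 4/3.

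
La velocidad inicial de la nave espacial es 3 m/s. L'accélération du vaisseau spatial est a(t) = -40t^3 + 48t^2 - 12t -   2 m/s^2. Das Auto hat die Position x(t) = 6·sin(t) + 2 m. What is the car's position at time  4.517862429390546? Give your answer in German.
Wir haben die Position x(t) = 6·sin(t) + 2. Durch Einsetzen von t = 4.517862429390546: x(4.517862429390546) = -3.88683578899983.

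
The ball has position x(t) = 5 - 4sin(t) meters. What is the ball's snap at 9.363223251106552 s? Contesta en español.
Para resolver esto, necesitamos tomar 4 derivadas de nuestra ecuación de la posición x(t) = 5 - 4·sin(t). La derivada de la posición da la velocidad: v(t) = -4·cos(t). La derivada de la velocidad da la aceleración: a(t) = 4·sin(t). La derivada de la aceleración da la sacudida: j(t) = 4·cos(t). Derivando la sacudida, obtenemos el snap: s(t) = -4·sin(t). Usando s(t) = -4·sin(t) y sustituyendo t = 9.363223251106552, encontramos s = -0.246063381635916.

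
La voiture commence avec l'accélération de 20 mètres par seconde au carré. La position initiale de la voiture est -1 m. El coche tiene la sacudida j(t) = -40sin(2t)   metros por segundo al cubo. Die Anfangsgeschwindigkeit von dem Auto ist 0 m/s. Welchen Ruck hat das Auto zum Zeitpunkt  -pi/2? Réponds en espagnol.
De la ecuación de la sacudida j(t) = -40·sin(2·t), sustituimos t = -pi/2 para obtener j = 0.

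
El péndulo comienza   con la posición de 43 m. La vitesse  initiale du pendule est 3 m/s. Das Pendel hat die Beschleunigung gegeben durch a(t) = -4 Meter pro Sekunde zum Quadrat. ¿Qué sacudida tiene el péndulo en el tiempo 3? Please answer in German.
Wir müssen unsere Gleichung für die Beschleunigung a(t) = -4 1-mal ableiten. Mit d/dt von a(t) finden wir j(t) = 0. Wir haben den Ruck j(t) = 0. Durch Einsetzen von t = 3: j(3) = 0.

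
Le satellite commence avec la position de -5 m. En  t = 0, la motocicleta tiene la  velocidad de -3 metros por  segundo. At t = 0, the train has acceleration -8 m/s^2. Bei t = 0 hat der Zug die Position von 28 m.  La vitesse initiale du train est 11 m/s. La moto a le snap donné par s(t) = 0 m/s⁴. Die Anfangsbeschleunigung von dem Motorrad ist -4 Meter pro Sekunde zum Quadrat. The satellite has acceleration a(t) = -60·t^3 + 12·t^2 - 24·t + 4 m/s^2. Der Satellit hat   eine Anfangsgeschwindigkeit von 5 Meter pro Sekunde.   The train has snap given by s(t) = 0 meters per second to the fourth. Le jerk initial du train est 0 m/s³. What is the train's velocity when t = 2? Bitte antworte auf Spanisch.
Debemos encontrar la antiderivada de nuestra ecuación del snap s(t) = 0 3 veces. Integrando el snap y usando la condición inicial j(0) = 0, obtenemos j(t) = 0. Integrando la sacudida y usando la condición inicial a(0) = -8, obtenemos a(t) = -8. La integral de la aceleración, con v(0) = 11, da la velocidad: v(t) = 11 - 8·t. Usando v(t) = 11 - 8·t y sustituyendo t = 2, encontramos v = -5.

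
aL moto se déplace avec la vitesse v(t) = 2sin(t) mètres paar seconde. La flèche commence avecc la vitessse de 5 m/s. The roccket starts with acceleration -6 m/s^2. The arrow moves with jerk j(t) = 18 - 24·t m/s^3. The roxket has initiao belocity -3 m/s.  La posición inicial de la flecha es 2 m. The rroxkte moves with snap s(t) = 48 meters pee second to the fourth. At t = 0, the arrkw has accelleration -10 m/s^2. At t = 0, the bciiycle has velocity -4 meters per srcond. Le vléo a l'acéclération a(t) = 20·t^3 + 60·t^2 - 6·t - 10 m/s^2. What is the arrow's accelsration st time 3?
To find the answer, we compute 1 antiderivative of j(t) = 18 - 24·t. The antiderivative of jerk, with a(0) = -10, gives acceleration: a(t) = -12·t^2 + 18·t - 10. From the given acceleration equation a(t) = -12·t^2 + 18·t - 10, we substitute t = 3 to get a = -64.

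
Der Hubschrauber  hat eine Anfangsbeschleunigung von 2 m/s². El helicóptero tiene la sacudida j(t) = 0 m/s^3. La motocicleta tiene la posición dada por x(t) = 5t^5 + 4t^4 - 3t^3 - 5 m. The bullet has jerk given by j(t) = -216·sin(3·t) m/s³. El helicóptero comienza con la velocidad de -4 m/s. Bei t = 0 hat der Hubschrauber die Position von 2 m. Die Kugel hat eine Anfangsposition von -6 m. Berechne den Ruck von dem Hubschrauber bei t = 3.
Mit j(t) = 0 und Einsetzen von t = 3, finden wir j = 0.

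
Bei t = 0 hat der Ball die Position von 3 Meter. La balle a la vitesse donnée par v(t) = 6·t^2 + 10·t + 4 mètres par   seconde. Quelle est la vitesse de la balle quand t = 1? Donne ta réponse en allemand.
Mit v(t) = 6·t^2 + 10·t + 4 und Einsetzen von t = 1, finden wir v = 20.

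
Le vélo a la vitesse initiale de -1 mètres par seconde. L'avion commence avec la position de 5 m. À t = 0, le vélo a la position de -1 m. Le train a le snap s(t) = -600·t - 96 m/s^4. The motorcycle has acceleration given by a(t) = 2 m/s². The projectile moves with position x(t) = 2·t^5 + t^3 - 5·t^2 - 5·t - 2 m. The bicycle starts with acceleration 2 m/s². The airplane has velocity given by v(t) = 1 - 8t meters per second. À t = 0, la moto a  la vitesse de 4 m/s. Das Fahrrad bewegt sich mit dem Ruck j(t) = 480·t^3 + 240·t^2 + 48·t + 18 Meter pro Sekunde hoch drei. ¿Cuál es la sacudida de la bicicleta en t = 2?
Usando j(t) = 480·t^3 + 240·t^2 + 48·t + 18 y sustituyendo t = 2, encontramos j = 4914.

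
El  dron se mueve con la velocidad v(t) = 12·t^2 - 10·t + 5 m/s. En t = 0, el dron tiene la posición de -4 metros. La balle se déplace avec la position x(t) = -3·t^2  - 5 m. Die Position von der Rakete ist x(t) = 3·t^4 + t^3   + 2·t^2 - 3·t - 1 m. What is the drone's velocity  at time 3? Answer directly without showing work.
At t = 3, v = 83.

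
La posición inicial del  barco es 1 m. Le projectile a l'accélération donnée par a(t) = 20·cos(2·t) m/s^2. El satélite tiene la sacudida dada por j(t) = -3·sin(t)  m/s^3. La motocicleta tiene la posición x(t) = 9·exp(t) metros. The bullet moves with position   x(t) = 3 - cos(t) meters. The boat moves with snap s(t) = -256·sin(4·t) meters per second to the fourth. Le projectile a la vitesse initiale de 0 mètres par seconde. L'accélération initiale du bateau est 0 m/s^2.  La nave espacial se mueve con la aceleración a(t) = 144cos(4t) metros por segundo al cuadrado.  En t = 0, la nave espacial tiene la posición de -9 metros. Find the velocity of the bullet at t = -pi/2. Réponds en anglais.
We must differentiate our position equation x(t) = 3 - cos(t) 1 time. The derivative of position gives velocity: v(t) = sin(t). We have velocity v(t) = sin(t). Substituting t = -pi/2: v(-pi/2) = -1.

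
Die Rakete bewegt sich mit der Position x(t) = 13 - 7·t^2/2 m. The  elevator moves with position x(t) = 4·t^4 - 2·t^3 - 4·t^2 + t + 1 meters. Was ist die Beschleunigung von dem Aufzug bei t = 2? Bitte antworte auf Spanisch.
Para resolver esto, necesitamos tomar 2 derivadas de nuestra ecuación de la posición x(t) = 4·t^4 - 2·t^3 - 4·t^2 + t + 1. Derivando la posición, obtenemos la velocidad: v(t) = 16·t^3 - 6·t^2 - 8·t + 1. Tomando d/dt de v(t), encontramos a(t) = 48·t^2 - 12·t - 8. Tenemos la aceleración a(t) = 48·t^2 - 12·t - 8. Sustituyendo t = 2: a(2) = 160.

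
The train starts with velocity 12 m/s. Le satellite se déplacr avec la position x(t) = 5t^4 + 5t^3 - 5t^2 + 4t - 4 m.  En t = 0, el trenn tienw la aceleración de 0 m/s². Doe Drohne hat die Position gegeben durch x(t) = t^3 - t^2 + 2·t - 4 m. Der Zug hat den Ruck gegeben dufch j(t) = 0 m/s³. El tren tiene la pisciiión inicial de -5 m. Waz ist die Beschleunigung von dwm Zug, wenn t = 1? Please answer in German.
Ausgehend von dem Ruck j(t) = 0, nehmen wir 1 Integral. Durch Integration von dem Ruck und Verwendung der Anfangsbedingung a(0) = 0, erhalten wir a(t) = 0. Wir haben die Beschleunigung a(t) = 0. Durch Einsetzen von t = 1: a(1) = 0.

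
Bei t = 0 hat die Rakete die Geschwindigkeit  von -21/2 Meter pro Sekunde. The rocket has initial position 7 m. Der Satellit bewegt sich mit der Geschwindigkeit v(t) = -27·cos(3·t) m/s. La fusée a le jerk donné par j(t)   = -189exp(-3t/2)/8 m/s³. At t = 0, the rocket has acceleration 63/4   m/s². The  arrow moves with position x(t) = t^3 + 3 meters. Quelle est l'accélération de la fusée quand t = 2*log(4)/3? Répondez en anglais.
Starting from jerk j(t) = -189·exp(-3·t/2)/8, we take 1 integral. Taking ∫j(t)dt and applying a(0) = 63/4, we find a(t) = 63·exp(-3·t/2)/4. From the given acceleration equation a(t) = 63·exp(-3·t/2)/4, we substitute t = 2*log(4)/3 to get a = 63/16.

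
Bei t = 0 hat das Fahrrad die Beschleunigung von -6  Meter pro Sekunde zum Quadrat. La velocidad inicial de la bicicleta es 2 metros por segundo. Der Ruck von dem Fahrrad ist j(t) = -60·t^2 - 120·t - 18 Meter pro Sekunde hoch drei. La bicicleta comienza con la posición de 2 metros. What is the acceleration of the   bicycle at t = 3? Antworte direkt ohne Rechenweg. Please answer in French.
a(3) = -1140.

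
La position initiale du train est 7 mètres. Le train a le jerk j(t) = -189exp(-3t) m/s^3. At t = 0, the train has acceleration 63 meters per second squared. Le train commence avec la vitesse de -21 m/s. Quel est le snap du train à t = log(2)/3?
Pour résoudre ceci, nous devons prendre 1 dérivée de notre équation du jerk j(t) = -189·exp(-3·t). En prenant d/dt de j(t), nous trouvons s(t) = 567·exp(-3·t). Nous avons le snap s(t) = 567·exp(-3·t). En substituant t = log(2)/3: s(log(2)/3) = 567/2.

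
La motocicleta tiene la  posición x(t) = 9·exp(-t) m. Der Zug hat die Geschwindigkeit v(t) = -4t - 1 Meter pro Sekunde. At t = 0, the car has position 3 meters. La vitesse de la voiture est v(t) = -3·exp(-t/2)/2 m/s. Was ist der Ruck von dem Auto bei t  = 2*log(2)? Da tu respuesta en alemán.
Wir müssen unsere Gleichung für die Geschwindigkeit v(t) = -3·exp(-t/2)/2 2-mal ableiten. Die Ableitung von der Geschwindigkeit ergibt die Beschleunigung: a(t) = 3·exp(-t/2)/4. Mit d/dt von a(t) finden wir j(t) = -3·exp(-t/2)/8. Wir haben den Ruck j(t) = -3·exp(-t/2)/8. Durch Einsetzen von t = 2*log(2): j(2*log(2)) = -3/16.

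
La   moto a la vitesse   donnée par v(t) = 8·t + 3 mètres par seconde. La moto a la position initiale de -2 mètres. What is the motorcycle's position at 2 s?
We need to integrate our velocity equation v(t) = 8·t + 3 1 time. Taking ∫v(t)dt and applying x(0) = -2, we find x(t) = 4·t^2 + 3·t - 2. We have position x(t) = 4·t^2 + 3·t - 2. Substituting t = 2: x(2) = 20.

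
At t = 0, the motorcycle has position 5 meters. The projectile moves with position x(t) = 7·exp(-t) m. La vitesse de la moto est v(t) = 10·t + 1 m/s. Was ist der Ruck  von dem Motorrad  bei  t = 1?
Wir müssen unsere Gleichung für die Geschwindigkeit v(t) = 10·t + 1 2-mal ableiten. Die Ableitung von der Geschwindigkeit ergibt die Beschleunigung: a(t) = 10. Die Ableitung von der Beschleunigung ergibt den Ruck: j(t) = 0. Aus der Gleichung für den Ruck j(t) = 0, setzen wir t = 1 ein und erhalten j = 0.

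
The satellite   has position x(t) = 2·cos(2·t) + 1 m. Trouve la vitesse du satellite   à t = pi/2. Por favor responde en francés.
En partant de la position x(t) = 2·cos(2·t) + 1, nous prenons 1 dérivée. En dérivant la position, nous obtenons la vitesse: v(t) = -4·sin(2·t). De l'équation de la vitesse v(t) = -4·sin(2·t), nous substituons t = pi/2 pour obtenir v = 0.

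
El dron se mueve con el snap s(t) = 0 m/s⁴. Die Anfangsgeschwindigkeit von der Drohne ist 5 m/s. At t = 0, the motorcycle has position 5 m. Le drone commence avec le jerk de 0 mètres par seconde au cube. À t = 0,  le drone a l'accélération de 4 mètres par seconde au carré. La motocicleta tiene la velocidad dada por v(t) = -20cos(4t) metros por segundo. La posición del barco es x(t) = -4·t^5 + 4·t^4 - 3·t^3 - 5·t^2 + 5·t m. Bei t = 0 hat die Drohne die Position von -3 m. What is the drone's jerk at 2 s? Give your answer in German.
Wir müssen das Integral unserer Gleichung für den Snap s(t) = 0 1-mal finden. Mit ∫s(t)dt und Anwendung von j(0) = 0, finden wir j(t) = 0. Aus der Gleichung für den Ruck j(t) = 0, setzen wir t = 2 ein und erhalten j = 0.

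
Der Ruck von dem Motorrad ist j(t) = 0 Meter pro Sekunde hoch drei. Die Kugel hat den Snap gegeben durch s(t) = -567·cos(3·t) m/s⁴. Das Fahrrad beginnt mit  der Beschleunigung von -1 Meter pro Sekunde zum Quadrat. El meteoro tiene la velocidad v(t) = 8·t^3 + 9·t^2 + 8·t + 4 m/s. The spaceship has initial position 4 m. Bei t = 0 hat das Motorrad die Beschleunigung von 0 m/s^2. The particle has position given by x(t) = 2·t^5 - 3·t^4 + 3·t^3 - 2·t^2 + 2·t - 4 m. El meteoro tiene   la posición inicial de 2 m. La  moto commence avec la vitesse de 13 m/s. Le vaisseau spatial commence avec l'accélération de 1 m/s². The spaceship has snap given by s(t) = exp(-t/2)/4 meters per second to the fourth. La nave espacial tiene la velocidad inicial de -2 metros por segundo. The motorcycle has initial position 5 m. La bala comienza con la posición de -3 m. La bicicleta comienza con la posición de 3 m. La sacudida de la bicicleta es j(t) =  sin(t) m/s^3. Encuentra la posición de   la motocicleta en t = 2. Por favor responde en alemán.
Wir müssen unsere Gleichung für den Ruck j(t) = 0 3-mal integrieren. Das Integral von dem Ruck, mit a(0) = 0, ergibt die Beschleunigung: a(t) = 0. Das Integral von der Beschleunigung, mit v(0) = 13, ergibt die Geschwindigkeit: v(t) = 13. Durch Integration von der Geschwindigkeit und Verwendung der Anfangsbedingung x(0) = 5, erhalten wir x(t) = 13·t + 5. Aus der Gleichung für die Position x(t) = 13·t + 5, setzen wir t = 2 ein und erhalten x = 31.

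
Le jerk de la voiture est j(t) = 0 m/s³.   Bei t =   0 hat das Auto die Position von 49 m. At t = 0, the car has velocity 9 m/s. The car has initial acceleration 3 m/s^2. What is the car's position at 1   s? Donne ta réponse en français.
En partant du jerk j(t) = 0, nous prenons 3 primitives. En intégrant le jerk et en utilisant la condition initiale a(0) = 3, nous obtenons a(t) = 3. En prenant ∫a(t)dt et en appliquant v(0) = 9, nous trouvons v(t) = 3·t + 9. En prenant ∫v(t)dt et en appliquant x(0) = 49, nous trouvons x(t) = 3·t^2/2 + 9·t + 49. De l'équation de la position x(t) = 3·t^2/2 + 9·t + 49, nous substituons t = 1 pour obtenir x = 119/2.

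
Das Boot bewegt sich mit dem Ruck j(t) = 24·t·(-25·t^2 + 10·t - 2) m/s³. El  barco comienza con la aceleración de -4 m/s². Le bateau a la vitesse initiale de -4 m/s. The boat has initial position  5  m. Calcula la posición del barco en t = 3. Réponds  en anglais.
Starting from jerk j(t) = 24·t·(-25·t^2 + 10·t - 2), we take 3 antiderivatives. Integrating jerk and using the initial condition a(0) = -4, we get a(t) = -150·t^4 + 80·t^3 - 24·t^2 - 4. Finding the integral of a(t) and using v(0) = -4: v(t) = -30·t^5 + 20·t^4 - 8·t^3 - 4·t - 4. Integrating velocity and using the initial condition x(0) = 5, we get x(t) = -5·t^6 + 4·t^5 - 2·t^4 - 2·t^2 - 4·t + 5. Using x(t) = -5·t^6 + 4·t^5 - 2·t^4 - 2·t^2 - 4·t + 5 and substituting t = 3, we find x = -2860.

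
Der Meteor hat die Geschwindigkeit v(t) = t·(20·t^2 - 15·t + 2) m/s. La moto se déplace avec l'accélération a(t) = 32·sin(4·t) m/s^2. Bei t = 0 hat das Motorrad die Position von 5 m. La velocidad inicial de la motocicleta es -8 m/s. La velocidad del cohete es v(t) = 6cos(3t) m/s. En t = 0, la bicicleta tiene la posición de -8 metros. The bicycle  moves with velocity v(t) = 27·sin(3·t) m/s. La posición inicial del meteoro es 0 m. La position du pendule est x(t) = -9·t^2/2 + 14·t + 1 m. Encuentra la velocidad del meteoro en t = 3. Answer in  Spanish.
Usando v(t) = t·(20·t^2 - 15·t + 2) y sustituyendo t = 3, encontramos v = 411.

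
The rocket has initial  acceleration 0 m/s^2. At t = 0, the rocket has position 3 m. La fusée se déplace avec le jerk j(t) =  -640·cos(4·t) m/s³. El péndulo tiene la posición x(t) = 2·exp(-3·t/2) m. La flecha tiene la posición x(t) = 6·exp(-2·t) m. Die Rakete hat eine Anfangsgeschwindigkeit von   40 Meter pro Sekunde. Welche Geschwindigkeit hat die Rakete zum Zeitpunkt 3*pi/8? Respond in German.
Wir müssen unsere Gleichung für den Ruck j(t) = -640·cos(4·t) 2-mal integrieren. Das Integral von dem Ruck ist die Beschleunigung. Mit a(0) = 0 erhalten wir a(t) = -160·sin(4·t). Das Integral von der Beschleunigung ist die Geschwindigkeit. Mit v(0) = 40 erhalten wir v(t) = 40·cos(4·t). Mit v(t) = 40·cos(4·t) und Einsetzen von t = 3*pi/8, finden wir v = 0.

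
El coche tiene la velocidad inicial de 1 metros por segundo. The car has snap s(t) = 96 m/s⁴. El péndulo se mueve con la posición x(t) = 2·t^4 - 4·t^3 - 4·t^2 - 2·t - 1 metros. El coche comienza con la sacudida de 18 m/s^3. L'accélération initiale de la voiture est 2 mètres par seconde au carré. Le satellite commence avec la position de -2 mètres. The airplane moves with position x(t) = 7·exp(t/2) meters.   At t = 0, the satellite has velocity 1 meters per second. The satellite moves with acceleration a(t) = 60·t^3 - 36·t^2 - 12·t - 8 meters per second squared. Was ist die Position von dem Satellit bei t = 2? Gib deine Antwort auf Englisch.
We must find the antiderivative of our acceleration equation a(t) = 60·t^3 - 36·t^2 - 12·t - 8 2 times. Finding the antiderivative of a(t) and using v(0) = 1: v(t) = 15·t^4 - 12·t^3 - 6·t^2 - 8·t + 1. The antiderivative of velocity is position. Using x(0) = -2, we get x(t) = 3·t^5 - 3·t^4 - 2·t^3 - 4·t^2 + t - 2. We have position x(t) = 3·t^5 - 3·t^4 - 2·t^3 - 4·t^2 + t - 2. Substituting t = 2: x(2) = 16.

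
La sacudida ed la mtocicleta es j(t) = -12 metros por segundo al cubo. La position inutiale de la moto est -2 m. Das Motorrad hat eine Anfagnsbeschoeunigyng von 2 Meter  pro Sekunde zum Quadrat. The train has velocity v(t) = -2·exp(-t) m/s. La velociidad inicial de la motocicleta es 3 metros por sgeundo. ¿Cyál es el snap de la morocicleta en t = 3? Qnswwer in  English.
We must differentiate our jerk equation j(t) = -12 1 time. Differentiating jerk, we get snap: s(t) = 0. From the given snap equation s(t) = 0, we substitute t = 3 to get s = 0.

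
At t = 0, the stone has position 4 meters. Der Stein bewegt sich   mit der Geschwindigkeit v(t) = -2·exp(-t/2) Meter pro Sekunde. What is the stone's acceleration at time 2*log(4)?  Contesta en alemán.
Um dies zu lösen, müssen wir 1 Ableitung unserer Gleichung für die Geschwindigkeit v(t) = -2·exp(-t/2) nehmen. Die Ableitung von der Geschwindigkeit ergibt die Beschleunigung: a(t) = exp(-t/2). Wir haben die Beschleunigung a(t) = exp(-t/2). Durch Einsetzen von t = 2*log(4): a(2*log(4)) = 1/4.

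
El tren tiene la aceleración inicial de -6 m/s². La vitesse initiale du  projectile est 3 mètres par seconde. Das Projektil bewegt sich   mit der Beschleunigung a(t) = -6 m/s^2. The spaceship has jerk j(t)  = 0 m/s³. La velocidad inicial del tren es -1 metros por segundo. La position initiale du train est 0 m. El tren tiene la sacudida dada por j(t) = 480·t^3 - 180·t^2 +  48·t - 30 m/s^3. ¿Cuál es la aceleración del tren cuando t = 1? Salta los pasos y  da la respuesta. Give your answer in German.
Bei t = 1, a = 48.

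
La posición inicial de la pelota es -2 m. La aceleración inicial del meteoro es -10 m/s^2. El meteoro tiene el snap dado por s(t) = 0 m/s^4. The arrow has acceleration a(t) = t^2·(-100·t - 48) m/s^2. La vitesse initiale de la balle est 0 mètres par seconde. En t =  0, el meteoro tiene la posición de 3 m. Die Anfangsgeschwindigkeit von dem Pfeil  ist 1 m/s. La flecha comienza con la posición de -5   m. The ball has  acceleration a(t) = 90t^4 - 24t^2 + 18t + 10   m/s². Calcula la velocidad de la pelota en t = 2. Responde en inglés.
We must find the antiderivative of our acceleration equation a(t) = 90·t^4 - 24·t^2 + 18·t + 10 1 time. Taking ∫a(t)dt and applying v(0) = 0, we find v(t) = t·(18·t^4 - 8·t^2 + 9·t + 10). From the given velocity equation v(t) = t·(18·t^4 - 8·t^2 + 9·t + 10), we substitute t = 2 to get v = 568.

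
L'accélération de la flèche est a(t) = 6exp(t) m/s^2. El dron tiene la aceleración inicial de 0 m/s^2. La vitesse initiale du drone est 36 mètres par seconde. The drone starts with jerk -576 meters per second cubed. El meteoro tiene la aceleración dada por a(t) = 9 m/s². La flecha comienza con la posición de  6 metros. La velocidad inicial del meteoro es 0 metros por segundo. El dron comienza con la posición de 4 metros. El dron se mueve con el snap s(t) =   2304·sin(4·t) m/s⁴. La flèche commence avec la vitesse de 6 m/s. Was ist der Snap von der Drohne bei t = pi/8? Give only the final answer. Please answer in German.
s(pi/8) = 2304.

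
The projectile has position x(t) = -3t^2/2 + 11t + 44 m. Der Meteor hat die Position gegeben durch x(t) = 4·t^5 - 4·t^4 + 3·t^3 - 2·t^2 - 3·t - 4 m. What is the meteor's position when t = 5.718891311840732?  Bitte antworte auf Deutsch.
Mit x(t) = 4·t^5 - 4·t^4 + 3·t^3 - 2·t^2 - 3·t - 4 und Einsetzen von t = 5.718891311840732, finden wir x = 20665.0654594814.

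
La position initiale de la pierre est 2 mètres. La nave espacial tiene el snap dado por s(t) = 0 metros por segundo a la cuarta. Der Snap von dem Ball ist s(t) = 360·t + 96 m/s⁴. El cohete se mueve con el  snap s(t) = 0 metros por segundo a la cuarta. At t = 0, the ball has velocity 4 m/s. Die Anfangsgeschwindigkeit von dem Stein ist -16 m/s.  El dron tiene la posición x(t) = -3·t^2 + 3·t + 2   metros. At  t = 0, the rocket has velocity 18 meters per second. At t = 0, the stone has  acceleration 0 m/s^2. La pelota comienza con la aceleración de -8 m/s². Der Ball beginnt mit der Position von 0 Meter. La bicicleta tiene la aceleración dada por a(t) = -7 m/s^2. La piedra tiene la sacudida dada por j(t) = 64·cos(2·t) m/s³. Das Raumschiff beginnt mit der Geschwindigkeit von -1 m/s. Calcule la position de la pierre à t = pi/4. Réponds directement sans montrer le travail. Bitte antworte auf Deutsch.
Die Antwort ist -6.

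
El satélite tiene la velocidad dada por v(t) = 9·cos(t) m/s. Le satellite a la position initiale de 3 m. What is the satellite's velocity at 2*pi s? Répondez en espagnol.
De la ecuación de la velocidad v(t) = 9·cos(t), sustituimos t = 2*pi para obtener v = 9.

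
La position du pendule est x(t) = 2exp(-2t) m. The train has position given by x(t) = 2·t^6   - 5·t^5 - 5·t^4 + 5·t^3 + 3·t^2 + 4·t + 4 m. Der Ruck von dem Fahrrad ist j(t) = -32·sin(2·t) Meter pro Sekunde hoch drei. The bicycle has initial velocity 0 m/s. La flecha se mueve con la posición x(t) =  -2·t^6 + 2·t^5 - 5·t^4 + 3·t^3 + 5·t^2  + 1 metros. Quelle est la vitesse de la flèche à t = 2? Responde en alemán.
Ausgehend von der Position x(t) = -2·t^6 + 2·t^5 - 5·t^4 + 3·t^3 + 5·t^2 + 1, nehmen wir 1 Ableitung. Mit d/dt von x(t) finden wir v(t) = -12·t^5 + 10·t^4 - 20·t^3 + 9·t^2 + 10·t. Aus der Gleichung für die Geschwindigkeit v(t) = -12·t^5 + 10·t^4 - 20·t^3 + 9·t^2 + 10·t, setzen wir t = 2 ein und erhalten v = -328.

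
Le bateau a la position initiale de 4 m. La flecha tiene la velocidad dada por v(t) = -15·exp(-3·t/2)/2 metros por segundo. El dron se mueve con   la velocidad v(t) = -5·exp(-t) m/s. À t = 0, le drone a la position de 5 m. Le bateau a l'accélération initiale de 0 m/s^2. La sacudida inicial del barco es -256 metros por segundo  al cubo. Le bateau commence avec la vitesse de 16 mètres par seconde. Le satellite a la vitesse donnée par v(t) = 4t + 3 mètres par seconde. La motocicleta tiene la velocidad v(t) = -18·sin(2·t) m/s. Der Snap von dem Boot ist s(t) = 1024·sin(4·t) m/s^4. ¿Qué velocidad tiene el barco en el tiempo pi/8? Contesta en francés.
En partant du snap s(t) = 1024·sin(4·t), nous prenons 3 intégrales. En intégrant le snap et en utilisant la condition initiale j(0) = -256, nous obtenons j(t) = -256·cos(4·t). L'intégrale du jerk, avec a(0) = 0, donne l'accélération: a(t) = -64·sin(4·t). La primitive de l'accélération est la vitesse. En utilisant v(0) = 16, nous obtenons v(t) = 16·cos(4·t). De l'équation de la vitesse v(t) = 16·cos(4·t), nous substituons t = pi/8 pour obtenir v = 0.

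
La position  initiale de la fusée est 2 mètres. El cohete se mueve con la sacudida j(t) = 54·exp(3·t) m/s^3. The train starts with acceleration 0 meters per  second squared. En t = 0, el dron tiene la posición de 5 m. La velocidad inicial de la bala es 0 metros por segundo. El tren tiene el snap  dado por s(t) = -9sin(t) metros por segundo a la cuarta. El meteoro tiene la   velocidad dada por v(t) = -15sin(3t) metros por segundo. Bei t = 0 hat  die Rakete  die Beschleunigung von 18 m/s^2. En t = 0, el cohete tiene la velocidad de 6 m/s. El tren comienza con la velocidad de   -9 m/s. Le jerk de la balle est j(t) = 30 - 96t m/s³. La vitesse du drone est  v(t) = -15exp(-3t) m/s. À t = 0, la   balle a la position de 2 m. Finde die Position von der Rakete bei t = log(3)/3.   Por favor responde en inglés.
To solve this, we need to take 3 antiderivatives of our jerk equation j(t) = 54·exp(3·t). The antiderivative of jerk is acceleration. Using a(0) = 18, we get a(t) = 18·exp(3·t). Finding the integral of a(t) and using v(0) = 6: v(t) = 6·exp(3·t). Taking ∫v(t)dt and applying x(0) = 2, we find x(t) = 2·exp(3·t). From the given position equation x(t) = 2·exp(3·t), we substitute t = log(3)/3 to get x = 6.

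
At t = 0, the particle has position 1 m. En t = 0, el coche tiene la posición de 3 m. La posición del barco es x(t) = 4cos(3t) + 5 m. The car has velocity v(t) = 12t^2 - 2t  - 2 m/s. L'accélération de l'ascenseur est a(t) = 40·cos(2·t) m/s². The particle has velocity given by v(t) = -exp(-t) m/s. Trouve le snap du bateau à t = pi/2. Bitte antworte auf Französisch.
Pour résoudre ceci, nous devons prendre 4 dérivées de notre équation de la position x(t) = 4·cos(3·t) + 5. La dérivée de la position donne la vitesse: v(t) = -12·sin(3·t). En dérivant la vitesse, nous obtenons l'accélération: a(t) = -36·cos(3·t). En dérivant l'accélération, nous obtenons le jerk: j(t) = 108·sin(3·t). En dérivant le jerk, nous obtenons le snap: s(t) = 324·cos(3·t). Nous avons le snap s(t) = 324·cos(3·t). En substituant t = pi/2: s(pi/2) = 0.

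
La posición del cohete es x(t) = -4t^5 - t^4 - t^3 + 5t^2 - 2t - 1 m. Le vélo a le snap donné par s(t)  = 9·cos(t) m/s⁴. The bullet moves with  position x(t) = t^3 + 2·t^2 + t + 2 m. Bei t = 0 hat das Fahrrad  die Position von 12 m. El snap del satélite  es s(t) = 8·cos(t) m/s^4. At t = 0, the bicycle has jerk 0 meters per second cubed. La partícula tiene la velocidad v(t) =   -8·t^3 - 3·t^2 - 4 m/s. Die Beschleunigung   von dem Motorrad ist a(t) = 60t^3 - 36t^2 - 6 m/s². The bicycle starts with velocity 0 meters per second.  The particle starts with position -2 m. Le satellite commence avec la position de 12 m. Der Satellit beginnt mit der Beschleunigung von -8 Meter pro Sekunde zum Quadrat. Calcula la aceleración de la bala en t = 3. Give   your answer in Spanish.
Debemos derivar nuestra ecuación de la posición x(t) = t^3 + 2·t^2 + t + 2 2 veces. Derivando la posición, obtenemos la velocidad: v(t) = 3·t^2 + 4·t + 1. La derivada de la velocidad da la aceleración: a(t) = 6·t + 4. Usando a(t) = 6·t + 4 y sustituyendo t = 3, encontramos a = 22.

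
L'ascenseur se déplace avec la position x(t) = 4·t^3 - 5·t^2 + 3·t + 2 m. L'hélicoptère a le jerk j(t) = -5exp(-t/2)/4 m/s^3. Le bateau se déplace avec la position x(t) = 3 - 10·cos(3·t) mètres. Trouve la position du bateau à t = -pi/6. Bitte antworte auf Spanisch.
De la ecuación de la posición x(t) = 3 - 10·cos(3·t), sustituimos t = -pi/6 para obtener x = 3.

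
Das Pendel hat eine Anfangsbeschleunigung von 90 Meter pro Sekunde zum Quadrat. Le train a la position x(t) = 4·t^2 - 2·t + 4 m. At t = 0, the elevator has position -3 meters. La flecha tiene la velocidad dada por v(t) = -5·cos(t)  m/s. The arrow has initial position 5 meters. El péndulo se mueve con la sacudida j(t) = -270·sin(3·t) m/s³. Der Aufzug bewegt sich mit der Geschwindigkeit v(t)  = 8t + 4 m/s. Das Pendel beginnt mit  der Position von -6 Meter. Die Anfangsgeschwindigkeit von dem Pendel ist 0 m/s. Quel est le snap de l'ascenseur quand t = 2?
En partant de la vitesse v(t) = 8·t + 4, nous prenons 3 dérivées. En prenant d/dt de v(t), nous trouvons a(t) = 8. En dérivant l'accélération, nous obtenons le jerk: j(t) = 0. En prenant d/dt de j(t), nous trouvons s(t) = 0. En utilisant s(t) = 0 et en substituant t = 2, nous trouvons s = 0.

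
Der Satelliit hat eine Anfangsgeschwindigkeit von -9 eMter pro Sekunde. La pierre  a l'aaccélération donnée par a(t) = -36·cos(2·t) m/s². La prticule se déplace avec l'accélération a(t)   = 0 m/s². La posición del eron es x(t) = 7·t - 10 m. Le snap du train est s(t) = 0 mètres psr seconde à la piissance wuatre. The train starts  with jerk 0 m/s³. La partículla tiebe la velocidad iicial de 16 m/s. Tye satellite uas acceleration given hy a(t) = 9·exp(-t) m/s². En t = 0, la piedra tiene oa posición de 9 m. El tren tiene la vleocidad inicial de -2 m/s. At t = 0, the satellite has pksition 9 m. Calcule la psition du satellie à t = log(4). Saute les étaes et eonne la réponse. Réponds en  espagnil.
La respuesta es 9/4.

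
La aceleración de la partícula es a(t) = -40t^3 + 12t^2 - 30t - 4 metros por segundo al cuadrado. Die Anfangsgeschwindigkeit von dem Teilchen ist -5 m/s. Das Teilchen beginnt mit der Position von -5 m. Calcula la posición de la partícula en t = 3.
Partiendo de la aceleración a(t) = -40·t^3 + 12·t^2 - 30·t - 4, tomamos 2 integrales. Integrando la aceleración y usando la condición inicial v(0) = -5, obtenemos v(t) = -10·t^4 + 4·t^3 - 15·t^2 - 4·t - 5. La integral de la velocidad, con x(0) = -5, da la posición: x(t) = -2·t^5 + t^4 - 5·t^3 - 2·t^2 - 5·t - 5. De la ecuación de la posición x(t) = -2·t^5 + t^4 - 5·t^3 - 2·t^2 - 5·t - 5, sustituimos t = 3 para obtener x = -578.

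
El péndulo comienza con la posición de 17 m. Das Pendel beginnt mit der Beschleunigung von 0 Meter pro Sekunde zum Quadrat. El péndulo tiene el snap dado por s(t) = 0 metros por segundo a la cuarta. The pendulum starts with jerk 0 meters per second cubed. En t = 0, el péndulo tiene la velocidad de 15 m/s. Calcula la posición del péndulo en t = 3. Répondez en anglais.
We must find the integral of our snap equation s(t) = 0 4 times. Integrating snap and using the initial condition j(0) = 0, we get j(t) = 0. Finding the antiderivative of j(t) and using a(0) = 0: a(t) = 0. The antiderivative of acceleration is velocity. Using v(0) = 15, we get v(t) = 15. Integrating velocity and using the initial condition x(0) = 17, we get x(t) = 15·t + 17. Using x(t) = 15·t + 17 and substituting t = 3, we find x = 62.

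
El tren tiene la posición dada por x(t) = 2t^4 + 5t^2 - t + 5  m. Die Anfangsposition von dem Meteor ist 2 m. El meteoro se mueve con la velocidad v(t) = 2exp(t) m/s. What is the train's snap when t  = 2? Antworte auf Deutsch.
Ausgehend von der Position x(t) = 2·t^4 + 5·t^2 - t + 5, nehmen wir 4 Ableitungen. Mit d/dt von x(t) finden wir v(t) = 8·t^3 + 10·t - 1. Mit d/dt von v(t) finden wir a(t) = 24·t^2 + 10. Durch Ableiten von der Beschleunigung erhalten wir den Ruck: j(t) = 48·t. Die Ableitung von dem Ruck ergibt den Snap: s(t) = 48. Mit s(t) = 48 und Einsetzen von t = 2, finden wir s = 48.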